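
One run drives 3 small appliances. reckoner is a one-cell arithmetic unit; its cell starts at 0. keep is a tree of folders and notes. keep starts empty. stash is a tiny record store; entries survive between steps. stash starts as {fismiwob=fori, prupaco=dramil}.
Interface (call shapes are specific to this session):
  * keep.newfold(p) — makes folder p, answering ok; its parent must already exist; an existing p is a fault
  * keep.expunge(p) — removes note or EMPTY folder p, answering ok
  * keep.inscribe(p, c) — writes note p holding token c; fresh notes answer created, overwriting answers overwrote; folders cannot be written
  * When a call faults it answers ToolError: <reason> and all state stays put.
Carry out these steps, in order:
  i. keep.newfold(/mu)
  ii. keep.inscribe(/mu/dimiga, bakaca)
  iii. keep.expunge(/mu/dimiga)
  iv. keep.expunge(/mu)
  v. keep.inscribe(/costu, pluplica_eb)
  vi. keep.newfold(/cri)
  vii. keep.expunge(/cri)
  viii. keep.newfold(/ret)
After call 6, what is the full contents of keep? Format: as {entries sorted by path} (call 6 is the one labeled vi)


>>> keep.newfold p='/mu'
= ok
>>> keep.inscribe p='/mu/dimiga' c='bakaca'
= created
>>> keep.expunge p='/mu/dimiga'
= ok
>>> keep.expunge p='/mu'
= ok
>>> keep.inscribe p='/costu' c='pluplica_eb'
= created
>>> keep.newfold p='/cri'
= ok
>>> keep.expunge p='/cri'
= ok
>>> keep.newfold p='/ret'
= ok

Answer: {costu=pluplica_eb, cri/}


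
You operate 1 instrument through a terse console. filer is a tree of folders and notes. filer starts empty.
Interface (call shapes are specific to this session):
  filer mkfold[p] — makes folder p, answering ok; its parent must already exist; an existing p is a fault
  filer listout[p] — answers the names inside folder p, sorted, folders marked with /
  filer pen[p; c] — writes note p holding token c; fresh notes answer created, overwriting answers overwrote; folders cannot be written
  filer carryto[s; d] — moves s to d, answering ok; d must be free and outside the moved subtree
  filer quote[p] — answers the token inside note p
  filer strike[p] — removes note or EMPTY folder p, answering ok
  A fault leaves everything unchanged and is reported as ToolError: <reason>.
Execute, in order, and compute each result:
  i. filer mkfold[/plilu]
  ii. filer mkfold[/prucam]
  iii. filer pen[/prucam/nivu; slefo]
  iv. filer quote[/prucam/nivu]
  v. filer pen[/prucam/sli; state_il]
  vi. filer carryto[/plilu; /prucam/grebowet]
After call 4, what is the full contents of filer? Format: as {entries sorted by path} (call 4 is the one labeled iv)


CALL filer mkfold[p: /plilu]
RET  ok
CALL filer mkfold[p: /prucam]
RET  ok
CALL filer pen[p: /prucam/nivu; c: slefo]
RET  created
CALL filer quote[p: /prucam/nivu]
RET  slefo
CALL filer pen[p: /prucam/sli; c: state_il]
RET  created
CALL filer carryto[s: /plilu; d: /prucam/grebowet]
RET  ok

Answer: {plilu/, prucam/, prucam/nivu=slefo}


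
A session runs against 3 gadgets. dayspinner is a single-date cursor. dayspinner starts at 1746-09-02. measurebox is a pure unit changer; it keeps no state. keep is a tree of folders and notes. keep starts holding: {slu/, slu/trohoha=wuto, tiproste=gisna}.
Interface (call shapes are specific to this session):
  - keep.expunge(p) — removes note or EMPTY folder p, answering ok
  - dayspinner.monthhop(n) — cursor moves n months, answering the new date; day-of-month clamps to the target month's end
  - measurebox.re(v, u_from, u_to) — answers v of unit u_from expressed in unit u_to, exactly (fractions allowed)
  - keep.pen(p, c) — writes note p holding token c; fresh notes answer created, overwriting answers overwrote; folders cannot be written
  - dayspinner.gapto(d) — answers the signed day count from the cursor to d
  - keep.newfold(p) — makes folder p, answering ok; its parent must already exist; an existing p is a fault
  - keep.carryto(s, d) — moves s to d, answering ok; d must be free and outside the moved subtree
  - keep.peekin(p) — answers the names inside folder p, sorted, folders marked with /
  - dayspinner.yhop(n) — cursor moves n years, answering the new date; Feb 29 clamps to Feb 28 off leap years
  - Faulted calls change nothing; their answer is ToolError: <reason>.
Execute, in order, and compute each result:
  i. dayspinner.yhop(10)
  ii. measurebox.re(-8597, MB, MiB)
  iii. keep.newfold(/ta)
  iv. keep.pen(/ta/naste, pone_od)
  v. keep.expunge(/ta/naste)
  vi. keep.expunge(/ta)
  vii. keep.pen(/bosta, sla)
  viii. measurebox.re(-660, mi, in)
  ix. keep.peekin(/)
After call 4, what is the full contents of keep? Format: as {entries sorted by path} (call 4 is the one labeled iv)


Answer: {slu/, slu/trohoha=wuto, ta/, ta/naste=pone_od, tiproste=gisna}

Derivation:
I run dayspinner.yhop passing 10, and get 1756-09-02.
I use measurebox.re passing -8597, MB, MiB: -134328125/16384.
Calling keep.newfold passing /ta, → ok.
Then keep.pen passing /ta/naste, pone_od, and get created.
I call keep.expunge passing /ta/naste, giving ok.
Calling keep.expunge passing /ta, yielding ok.
Now I run keep.pen passing /bosta, sla, — result: created.
Calling measurebox.re passing -660, mi, in, and see -41817600.
Using keep.peekin passing /, — result: [bosta, slu/, tiproste].


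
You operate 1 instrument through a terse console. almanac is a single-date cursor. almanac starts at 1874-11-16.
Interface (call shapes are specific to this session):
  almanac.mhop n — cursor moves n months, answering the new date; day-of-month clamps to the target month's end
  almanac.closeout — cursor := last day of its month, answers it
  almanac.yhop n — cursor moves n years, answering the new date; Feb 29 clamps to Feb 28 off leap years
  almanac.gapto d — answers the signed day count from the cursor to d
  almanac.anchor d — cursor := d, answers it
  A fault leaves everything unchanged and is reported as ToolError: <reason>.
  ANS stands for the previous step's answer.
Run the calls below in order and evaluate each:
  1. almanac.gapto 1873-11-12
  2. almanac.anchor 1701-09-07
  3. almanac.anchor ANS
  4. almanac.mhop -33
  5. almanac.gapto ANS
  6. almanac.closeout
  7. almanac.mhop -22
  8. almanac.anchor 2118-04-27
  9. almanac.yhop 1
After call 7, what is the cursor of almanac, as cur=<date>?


~$ almanac.gapto d='1873-11-12'
  -369
~$ almanac.anchor d='1701-09-07'
  1701-09-07
~$ almanac.anchor d='ANS'
  1701-09-07
~$ almanac.mhop n='-33'
  1698-12-07
~$ almanac.gapto d='ANS'
  0
~$ almanac.closeout
  1698-12-31
~$ almanac.mhop n='-22'
  1697-02-28
~$ almanac.anchor d='2118-04-27'
  2118-04-27
~$ almanac.yhop n='1'
  2119-04-27

Answer: cur=1697-02-28


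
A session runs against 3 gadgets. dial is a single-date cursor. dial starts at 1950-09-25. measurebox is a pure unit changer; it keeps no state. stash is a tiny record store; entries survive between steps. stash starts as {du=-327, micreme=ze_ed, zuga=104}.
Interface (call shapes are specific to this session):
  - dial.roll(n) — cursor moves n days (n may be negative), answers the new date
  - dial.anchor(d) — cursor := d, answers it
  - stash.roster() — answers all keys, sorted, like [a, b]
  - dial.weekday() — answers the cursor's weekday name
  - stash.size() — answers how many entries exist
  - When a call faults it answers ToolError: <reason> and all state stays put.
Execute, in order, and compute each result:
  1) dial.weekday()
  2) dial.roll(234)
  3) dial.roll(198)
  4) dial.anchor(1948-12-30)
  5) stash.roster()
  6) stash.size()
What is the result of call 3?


Answer: 1951-12-01

Derivation:
>> dial.weekday()
<< Monday
>> dial.roll(n→234)
<< 1951-05-17
>> dial.roll(n→198)
<< 1951-12-01
>> dial.anchor(d→1948-12-30)
<< 1948-12-30
>> stash.roster()
<< [du, micreme, zuga]
>> stash.size()
<< 3


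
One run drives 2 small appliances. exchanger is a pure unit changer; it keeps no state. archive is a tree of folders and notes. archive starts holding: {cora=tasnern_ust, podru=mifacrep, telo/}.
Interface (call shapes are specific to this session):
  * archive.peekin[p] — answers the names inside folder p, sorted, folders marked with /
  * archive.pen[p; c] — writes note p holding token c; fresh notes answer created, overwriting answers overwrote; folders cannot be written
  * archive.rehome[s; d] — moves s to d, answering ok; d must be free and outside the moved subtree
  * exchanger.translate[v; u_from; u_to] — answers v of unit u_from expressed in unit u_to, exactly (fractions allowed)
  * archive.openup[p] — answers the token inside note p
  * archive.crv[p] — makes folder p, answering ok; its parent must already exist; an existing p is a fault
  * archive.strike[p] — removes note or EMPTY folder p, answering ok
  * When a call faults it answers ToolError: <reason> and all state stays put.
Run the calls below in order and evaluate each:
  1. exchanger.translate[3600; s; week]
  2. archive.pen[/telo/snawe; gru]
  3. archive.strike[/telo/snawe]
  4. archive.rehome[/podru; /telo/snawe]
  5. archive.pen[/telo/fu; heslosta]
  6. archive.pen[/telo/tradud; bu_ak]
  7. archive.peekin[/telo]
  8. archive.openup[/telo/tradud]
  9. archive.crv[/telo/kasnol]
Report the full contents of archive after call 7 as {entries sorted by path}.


==> translate(v='3600', u_from='s', u_to='week')
<== 1/168
==> pen(p='/telo/snawe', c='gru')
<== created
==> strike(p='/telo/snawe')
<== ok
==> rehome(s='/podru', d='/telo/snawe')
<== ok
==> pen(p='/telo/fu', c='heslosta')
<== created
==> pen(p='/telo/tradud', c='bu_ak')
<== created
==> peekin(p='/telo')
<== [fu, snawe, tradud]
==> openup(p='/telo/tradud')
<== bu_ak
==> crv(p='/telo/kasnol')
<== ok

Answer: {cora=tasnern_ust, telo/, telo/fu=heslosta, telo/snawe=mifacrep, telo/tradud=bu_ak}


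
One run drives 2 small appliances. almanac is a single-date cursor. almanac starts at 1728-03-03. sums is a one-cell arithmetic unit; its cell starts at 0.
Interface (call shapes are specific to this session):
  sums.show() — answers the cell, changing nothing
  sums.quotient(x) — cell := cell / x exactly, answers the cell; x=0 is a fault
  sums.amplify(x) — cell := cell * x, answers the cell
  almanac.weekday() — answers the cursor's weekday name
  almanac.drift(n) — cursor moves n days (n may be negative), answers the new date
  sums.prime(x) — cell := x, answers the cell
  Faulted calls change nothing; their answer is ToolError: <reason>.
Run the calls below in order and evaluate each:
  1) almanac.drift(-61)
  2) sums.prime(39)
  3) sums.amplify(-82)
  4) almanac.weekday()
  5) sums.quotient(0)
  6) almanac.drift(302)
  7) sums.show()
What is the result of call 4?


Act: almanac.drift[n: -61]
Obs: 1728-01-02
Act: sums.prime[x: 39]
Obs: 39
Act: sums.amplify[x: -82]
Obs: -3198
Act: almanac.weekday[]
Obs: Friday
Act: sums.quotient[x: 0]
Obs: ToolError: division by zero
Act: almanac.drift[n: 302]
Obs: 1728-10-30
Act: sums.show[]
Obs: -3198

Answer: Friday


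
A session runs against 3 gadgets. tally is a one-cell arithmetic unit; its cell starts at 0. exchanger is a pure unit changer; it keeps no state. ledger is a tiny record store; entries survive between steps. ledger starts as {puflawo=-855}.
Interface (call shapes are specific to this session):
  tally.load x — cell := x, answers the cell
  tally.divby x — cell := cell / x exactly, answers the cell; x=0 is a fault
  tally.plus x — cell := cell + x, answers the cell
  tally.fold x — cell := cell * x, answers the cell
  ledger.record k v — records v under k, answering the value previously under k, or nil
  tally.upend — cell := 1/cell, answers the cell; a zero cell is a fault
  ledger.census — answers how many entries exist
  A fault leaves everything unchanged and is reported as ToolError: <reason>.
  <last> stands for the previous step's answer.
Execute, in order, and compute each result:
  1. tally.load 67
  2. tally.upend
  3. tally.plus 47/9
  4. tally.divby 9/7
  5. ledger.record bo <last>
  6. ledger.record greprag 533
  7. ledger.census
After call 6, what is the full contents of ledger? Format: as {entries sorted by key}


! 1. tally.load(x='67') -> 67
! 2. tally.upend() -> 1/67
! 3. tally.plus(x='47/9') -> 3158/603
! 4. tally.divby(x='9/7') -> 22106/5427
! 5. ledger.record(k='bo', v='<last>') -> nil
! 6. ledger.record(k='greprag', v='533') -> nil
! 7. ledger.census() -> 3

Answer: {bo=22106/5427, greprag=533, puflawo=-855}


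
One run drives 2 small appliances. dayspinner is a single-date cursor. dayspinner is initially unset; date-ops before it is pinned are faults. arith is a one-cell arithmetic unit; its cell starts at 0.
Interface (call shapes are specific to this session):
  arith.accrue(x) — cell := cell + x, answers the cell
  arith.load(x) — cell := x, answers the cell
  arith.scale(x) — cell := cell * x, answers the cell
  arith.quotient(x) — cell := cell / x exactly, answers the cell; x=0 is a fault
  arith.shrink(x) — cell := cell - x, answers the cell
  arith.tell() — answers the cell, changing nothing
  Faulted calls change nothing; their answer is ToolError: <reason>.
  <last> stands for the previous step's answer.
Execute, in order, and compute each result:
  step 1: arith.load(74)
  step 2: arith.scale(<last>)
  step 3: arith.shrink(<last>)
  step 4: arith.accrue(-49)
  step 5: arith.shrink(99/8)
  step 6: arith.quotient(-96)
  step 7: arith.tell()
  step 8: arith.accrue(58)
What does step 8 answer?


I try load on x→74, which returns 74.
I try scale on x→<last>, and observe 5476.
Then shrink on x→<last>, giving 0.
Then accrue on x→-49, — result: -49.
Next I call shrink on x→99/8, and see -491/8.
I call quotient on x→-96, and observe 491/768.
I call tell(), and observe 491/768.
Then accrue on x→58, → 45035/768.

Answer: 45035/768


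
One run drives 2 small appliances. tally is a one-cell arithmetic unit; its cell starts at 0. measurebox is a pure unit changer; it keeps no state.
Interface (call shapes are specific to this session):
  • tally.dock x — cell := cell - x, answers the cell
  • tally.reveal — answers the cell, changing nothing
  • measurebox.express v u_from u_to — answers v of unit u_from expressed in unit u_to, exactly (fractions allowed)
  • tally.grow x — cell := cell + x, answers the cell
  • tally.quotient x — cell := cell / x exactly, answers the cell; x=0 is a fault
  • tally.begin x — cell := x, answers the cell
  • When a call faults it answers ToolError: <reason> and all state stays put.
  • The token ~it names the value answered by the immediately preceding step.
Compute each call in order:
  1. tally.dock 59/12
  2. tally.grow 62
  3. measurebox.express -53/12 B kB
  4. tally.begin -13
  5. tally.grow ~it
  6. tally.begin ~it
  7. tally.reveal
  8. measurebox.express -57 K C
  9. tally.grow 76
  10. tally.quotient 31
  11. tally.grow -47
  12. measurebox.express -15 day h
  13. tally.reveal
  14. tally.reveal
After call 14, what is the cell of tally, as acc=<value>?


Answer: acc=-1407/31

Derivation:
==> dock(x='59/12')
<== -59/12
==> grow(x='62')
<== 685/12
==> express(v='-53/12', u_from='B', u_to='kB')
<== -53/12000
==> begin(x='-13')
<== -13
==> grow(x='~it')
<== -26
==> begin(x='~it')
<== -26
==> reveal()
<== -26
==> express(v='-57', u_from='K', u_to='C')
<== -6603/20
==> grow(x='76')
<== 50
==> quotient(x='31')
<== 50/31
==> grow(x='-47')
<== -1407/31
==> express(v='-15', u_from='day', u_to='h')
<== -360
==> reveal()
<== -1407/31
==> reveal()
<== -1407/31


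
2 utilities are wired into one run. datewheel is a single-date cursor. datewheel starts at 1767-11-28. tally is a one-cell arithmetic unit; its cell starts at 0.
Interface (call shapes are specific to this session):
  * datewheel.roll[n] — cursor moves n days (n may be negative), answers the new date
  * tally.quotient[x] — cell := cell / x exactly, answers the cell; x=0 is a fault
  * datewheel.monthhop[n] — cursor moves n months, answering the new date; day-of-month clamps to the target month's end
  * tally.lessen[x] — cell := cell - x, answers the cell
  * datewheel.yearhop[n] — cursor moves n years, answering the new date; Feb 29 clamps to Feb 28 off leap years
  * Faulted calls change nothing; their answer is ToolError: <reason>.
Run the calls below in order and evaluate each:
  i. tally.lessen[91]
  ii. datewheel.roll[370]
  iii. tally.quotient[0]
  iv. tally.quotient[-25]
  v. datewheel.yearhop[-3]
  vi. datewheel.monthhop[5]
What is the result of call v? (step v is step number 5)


I invoke lessen(x='91'): -91.
I run roll(n='370'), → 1768-12-02.
Then quotient(x='0'), and observe ToolError: division by zero.
I run quotient(x='-25'), and get 91/25.
Next I call yearhop(n='-3'), which returns 1765-12-02.
I run monthhop(n='5'), — result: 1766-05-02.

Answer: 1765-12-02


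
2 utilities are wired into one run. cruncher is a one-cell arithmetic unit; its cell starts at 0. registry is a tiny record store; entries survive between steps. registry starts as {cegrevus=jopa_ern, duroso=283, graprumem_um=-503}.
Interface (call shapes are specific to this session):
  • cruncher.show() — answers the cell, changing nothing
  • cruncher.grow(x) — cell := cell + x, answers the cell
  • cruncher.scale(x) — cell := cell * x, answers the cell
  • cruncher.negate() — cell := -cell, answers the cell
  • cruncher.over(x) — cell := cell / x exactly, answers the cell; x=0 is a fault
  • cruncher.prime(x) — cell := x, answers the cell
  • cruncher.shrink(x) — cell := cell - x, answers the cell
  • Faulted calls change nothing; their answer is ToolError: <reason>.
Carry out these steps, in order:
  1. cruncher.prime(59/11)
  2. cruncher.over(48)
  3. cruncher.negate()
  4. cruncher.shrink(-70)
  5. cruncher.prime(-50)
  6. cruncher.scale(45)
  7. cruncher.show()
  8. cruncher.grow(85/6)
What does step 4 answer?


Answer: 36901/528

Derivation:
I invoke cruncher.prime on x→59/11, and see 59/11.
Calling cruncher.over on x→48, and observe 59/528.
Invoking cruncher.negate(), → -59/528.
I run cruncher.shrink on x→-70, yielding 36901/528.
I call cruncher.prime on x→-50, and observe -50.
Using cruncher.scale on x→45, yielding -2250.
Calling cruncher.show(), — result: -2250.
Calling cruncher.grow on x→85/6, yielding -13415/6.


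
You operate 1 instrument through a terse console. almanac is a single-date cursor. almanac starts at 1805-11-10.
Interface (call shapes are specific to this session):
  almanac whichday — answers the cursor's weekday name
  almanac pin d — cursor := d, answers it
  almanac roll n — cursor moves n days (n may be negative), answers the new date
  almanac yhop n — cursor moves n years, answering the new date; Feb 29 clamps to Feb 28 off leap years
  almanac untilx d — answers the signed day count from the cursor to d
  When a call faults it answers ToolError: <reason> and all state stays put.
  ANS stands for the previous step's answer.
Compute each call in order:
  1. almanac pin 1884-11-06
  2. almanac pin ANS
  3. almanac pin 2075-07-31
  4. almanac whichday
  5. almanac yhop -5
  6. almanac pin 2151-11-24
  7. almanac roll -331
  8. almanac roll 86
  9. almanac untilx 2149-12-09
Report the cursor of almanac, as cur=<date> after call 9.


// almanac pin(d→1884-11-06) == 1884-11-06
// almanac pin(d→ANS) == 1884-11-06
// almanac pin(d→2075-07-31) == 2075-07-31
// almanac whichday() == Wednesday
// almanac yhop(n→-5) == 2070-07-31
// almanac pin(d→2151-11-24) == 2151-11-24
// almanac roll(n→-331) == 2150-12-28
// almanac roll(n→86) == 2151-03-24
// almanac untilx(d→2149-12-09) == -470

Answer: cur=2151-03-24


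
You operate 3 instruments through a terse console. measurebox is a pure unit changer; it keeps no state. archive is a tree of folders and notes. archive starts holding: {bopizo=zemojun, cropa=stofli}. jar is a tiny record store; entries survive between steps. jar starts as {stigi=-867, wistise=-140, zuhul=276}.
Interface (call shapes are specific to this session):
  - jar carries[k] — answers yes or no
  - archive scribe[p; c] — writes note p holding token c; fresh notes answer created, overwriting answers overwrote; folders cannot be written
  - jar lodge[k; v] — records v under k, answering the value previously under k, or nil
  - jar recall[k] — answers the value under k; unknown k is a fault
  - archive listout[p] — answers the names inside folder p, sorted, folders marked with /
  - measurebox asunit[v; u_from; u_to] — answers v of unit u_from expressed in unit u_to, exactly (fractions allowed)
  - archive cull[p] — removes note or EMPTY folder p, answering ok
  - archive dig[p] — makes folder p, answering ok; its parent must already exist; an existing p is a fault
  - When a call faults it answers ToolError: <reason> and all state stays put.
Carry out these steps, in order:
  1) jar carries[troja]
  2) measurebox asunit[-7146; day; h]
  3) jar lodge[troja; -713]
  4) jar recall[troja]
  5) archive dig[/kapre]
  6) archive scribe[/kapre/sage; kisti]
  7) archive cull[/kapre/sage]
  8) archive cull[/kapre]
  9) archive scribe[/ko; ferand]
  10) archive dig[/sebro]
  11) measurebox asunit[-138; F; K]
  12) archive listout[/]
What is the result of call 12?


Do: jar carries[k=troja]
See: no
Do: measurebox asunit[v=-7146; u_from=day; u_to=h]
See: -171504
Do: jar lodge[k=troja; v=-713]
See: nil
Do: jar recall[k=troja]
See: -713
Do: archive dig[p=/kapre]
See: ok
Do: archive scribe[p=/kapre/sage; c=kisti]
See: created
Do: archive cull[p=/kapre/sage]
See: ok
Do: archive cull[p=/kapre]
See: ok
Do: archive scribe[p=/ko; c=ferand]
See: created
Do: archive dig[p=/sebro]
See: ok
Do: measurebox asunit[v=-138; u_from=F; u_to=K]
See: 32167/180
Do: archive listout[p=/]
See: [bopizo, cropa, ko, sebro/]

Answer: [bopizo, cropa, ko, sebro/]


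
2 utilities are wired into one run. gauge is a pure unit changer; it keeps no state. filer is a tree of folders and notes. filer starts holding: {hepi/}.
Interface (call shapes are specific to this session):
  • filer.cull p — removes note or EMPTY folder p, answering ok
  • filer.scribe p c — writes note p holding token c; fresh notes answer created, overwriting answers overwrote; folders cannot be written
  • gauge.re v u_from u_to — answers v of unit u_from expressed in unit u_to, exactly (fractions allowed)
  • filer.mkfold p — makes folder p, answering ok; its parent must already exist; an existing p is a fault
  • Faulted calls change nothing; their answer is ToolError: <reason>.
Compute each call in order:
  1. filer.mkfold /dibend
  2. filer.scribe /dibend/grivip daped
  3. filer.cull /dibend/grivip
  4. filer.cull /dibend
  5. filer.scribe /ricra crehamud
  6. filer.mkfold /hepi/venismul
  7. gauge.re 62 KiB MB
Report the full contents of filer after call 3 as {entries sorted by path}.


Answer: {dibend/, hepi/}

Derivation:
·→ filer.mkfold(p=/dibend)
·← ok
·→ filer.scribe(p=/dibend/grivip, c=daped)
·← created
·→ filer.cull(p=/dibend/grivip)
·← ok
·→ filer.cull(p=/dibend)
·← ok
·→ filer.scribe(p=/ricra, c=crehamud)
·← created
·→ filer.mkfold(p=/hepi/venismul)
·← ok
·→ gauge.re(v=62, u_from=KiB, u_to=MB)
·← 992/15625


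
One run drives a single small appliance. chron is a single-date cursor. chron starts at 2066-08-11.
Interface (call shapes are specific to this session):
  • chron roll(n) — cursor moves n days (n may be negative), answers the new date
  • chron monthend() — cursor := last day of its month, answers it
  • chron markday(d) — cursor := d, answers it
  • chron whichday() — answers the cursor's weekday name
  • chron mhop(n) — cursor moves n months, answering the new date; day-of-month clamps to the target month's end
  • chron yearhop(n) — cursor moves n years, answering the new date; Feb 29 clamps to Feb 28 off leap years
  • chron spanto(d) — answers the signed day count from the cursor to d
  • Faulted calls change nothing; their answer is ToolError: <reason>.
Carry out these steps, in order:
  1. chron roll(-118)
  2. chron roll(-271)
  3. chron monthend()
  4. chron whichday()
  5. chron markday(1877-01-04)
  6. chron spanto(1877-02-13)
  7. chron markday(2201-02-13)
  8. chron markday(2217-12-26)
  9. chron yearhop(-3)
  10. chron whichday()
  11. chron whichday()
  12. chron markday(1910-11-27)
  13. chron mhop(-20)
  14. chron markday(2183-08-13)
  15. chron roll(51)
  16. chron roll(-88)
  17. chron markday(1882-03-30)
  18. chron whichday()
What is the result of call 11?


Answer: Monday

Derivation:
> chron roll n='-118'
:: 2066-04-15
> chron roll n='-271'
:: 2065-07-18
> chron monthend
:: 2065-07-31
> chron whichday
:: Friday
> chron markday d='1877-01-04'
:: 1877-01-04
> chron spanto d='1877-02-13'
:: 40
> chron markday d='2201-02-13'
:: 2201-02-13
> chron markday d='2217-12-26'
:: 2217-12-26
> chron yearhop n='-3'
:: 2214-12-26
> chron whichday
:: Monday
> chron whichday
:: Monday
> chron markday d='1910-11-27'
:: 1910-11-27
> chron mhop n='-20'
:: 1909-03-27
> chron markday d='2183-08-13'
:: 2183-08-13
> chron roll n='51'
:: 2183-10-03
> chron roll n='-88'
:: 2183-07-07
> chron markday d='1882-03-30'
:: 1882-03-30
> chron whichday
:: Thursday


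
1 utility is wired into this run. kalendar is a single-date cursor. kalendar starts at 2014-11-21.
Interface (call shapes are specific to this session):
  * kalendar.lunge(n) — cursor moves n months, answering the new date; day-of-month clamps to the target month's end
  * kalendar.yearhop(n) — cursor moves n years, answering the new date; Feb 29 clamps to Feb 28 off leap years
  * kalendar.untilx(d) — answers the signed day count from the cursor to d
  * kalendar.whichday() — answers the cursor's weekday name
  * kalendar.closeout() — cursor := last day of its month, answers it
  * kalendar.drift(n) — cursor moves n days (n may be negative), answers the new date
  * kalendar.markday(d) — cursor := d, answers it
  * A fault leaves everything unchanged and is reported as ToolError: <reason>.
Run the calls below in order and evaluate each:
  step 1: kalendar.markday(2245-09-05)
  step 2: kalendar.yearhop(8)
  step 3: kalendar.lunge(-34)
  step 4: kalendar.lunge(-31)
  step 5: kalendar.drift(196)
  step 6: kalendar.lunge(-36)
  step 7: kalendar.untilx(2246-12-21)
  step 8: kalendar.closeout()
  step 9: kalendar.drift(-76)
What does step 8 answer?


-> kalendar.markday(2245-09-05)
<- 2245-09-05
-> kalendar.yearhop(8)
<- 2253-09-05
-> kalendar.lunge(-34)
<- 2250-11-05
-> kalendar.lunge(-31)
<- 2248-04-05
-> kalendar.drift(196)
<- 2248-10-18
-> kalendar.lunge(-36)
<- 2245-10-18
-> kalendar.untilx(2246-12-21)
<- 429
-> kalendar.closeout()
<- 2245-10-31
-> kalendar.drift(-76)
<- 2245-08-16

Answer: 2245-10-31


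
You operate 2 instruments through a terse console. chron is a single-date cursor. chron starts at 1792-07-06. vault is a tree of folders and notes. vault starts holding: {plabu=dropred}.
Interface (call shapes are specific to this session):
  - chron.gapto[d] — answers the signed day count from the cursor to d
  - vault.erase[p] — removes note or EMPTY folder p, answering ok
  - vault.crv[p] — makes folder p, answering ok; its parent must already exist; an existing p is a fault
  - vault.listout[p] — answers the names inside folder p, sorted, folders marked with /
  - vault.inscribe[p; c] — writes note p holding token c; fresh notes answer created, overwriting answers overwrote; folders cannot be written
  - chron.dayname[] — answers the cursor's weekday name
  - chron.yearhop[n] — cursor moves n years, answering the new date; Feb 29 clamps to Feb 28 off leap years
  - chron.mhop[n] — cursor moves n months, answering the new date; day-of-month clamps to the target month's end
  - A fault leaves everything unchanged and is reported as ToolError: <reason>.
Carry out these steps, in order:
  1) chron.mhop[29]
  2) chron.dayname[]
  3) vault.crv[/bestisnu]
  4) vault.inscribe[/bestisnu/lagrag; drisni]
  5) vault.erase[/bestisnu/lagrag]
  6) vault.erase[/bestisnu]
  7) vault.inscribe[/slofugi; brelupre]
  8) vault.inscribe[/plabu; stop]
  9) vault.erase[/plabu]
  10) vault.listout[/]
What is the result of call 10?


Answer: [slofugi]

Derivation:
CALL mhop[n→29]
RET  1794-12-06
CALL dayname[]
RET  Saturday
CALL crv[p→/bestisnu]
RET  ok
CALL inscribe[p→/bestisnu/lagrag; c→drisni]
RET  created
CALL erase[p→/bestisnu/lagrag]
RET  ok
CALL erase[p→/bestisnu]
RET  ok
CALL inscribe[p→/slofugi; c→brelupre]
RET  created
CALL inscribe[p→/plabu; c→stop]
RET  overwrote
CALL erase[p→/plabu]
RET  ok
CALL listout[p→/]
RET  [slofugi]


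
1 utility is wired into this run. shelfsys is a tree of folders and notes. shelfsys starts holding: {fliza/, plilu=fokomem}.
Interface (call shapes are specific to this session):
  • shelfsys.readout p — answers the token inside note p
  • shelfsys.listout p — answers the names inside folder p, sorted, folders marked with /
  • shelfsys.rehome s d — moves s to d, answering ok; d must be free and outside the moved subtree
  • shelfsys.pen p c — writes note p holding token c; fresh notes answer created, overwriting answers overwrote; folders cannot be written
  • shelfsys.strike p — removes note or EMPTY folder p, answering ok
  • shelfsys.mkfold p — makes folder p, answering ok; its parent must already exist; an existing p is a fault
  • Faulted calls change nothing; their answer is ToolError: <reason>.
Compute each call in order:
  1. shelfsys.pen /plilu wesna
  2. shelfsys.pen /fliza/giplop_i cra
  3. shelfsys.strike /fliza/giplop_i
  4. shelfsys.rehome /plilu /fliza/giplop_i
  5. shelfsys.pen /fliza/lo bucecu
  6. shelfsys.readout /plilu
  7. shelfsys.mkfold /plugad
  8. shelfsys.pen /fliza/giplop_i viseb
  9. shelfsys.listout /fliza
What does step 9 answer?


~$ shelfsys.pen p=/plilu c=wesna
[out] overwrote
~$ shelfsys.pen p=/fliza/giplop_i c=cra
[out] created
~$ shelfsys.strike p=/fliza/giplop_i
[out] ok
~$ shelfsys.rehome s=/plilu d=/fliza/giplop_i
[out] ok
~$ shelfsys.pen p=/fliza/lo c=bucecu
[out] created
~$ shelfsys.readout p=/plilu
[out] ToolError: not found
~$ shelfsys.mkfold p=/plugad
[out] ok
~$ shelfsys.pen p=/fliza/giplop_i c=viseb
[out] overwrote
~$ shelfsys.listout p=/fliza
[out] [giplop_i, lo]

Answer: [giplop_i, lo]


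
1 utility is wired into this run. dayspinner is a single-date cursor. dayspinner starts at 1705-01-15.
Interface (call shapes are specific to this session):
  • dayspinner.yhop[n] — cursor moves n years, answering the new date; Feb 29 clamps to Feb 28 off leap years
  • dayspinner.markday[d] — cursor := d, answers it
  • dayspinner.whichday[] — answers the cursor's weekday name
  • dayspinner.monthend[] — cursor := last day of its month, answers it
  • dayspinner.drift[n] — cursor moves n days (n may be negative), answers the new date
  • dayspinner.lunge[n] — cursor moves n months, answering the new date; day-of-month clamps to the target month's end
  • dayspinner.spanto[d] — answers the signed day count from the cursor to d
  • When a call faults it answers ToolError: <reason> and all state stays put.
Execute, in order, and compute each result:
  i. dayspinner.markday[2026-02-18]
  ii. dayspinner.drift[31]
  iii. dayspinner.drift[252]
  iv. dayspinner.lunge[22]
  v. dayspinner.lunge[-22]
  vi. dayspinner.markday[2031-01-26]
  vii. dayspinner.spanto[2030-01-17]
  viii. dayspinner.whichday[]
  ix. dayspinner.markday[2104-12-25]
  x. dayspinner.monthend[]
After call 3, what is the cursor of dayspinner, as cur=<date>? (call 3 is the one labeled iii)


-- markday(d: 2026-02-18) -> 2026-02-18
-- drift(n: 31) -> 2026-03-21
-- drift(n: 252) -> 2026-11-28
-- lunge(n: 22) -> 2028-09-28
-- lunge(n: -22) -> 2026-11-28
-- markday(d: 2031-01-26) -> 2031-01-26
-- spanto(d: 2030-01-17) -> -374
-- whichday() -> Sunday
-- markday(d: 2104-12-25) -> 2104-12-25
-- monthend() -> 2104-12-31

Answer: cur=2026-11-28


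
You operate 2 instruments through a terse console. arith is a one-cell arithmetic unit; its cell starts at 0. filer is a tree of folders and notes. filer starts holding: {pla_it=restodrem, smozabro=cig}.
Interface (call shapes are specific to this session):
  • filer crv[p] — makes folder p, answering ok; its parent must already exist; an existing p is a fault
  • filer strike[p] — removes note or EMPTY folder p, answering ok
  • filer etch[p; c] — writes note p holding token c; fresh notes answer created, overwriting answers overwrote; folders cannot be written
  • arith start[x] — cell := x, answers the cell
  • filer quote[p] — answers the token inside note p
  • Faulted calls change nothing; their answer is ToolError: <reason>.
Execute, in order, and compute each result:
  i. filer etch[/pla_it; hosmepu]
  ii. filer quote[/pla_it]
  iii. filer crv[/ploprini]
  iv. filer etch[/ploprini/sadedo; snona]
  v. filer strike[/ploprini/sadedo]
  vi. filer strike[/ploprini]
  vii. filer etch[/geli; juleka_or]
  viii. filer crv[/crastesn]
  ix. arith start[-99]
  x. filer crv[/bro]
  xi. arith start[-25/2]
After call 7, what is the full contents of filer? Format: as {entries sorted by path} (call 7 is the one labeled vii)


Answer: {geli=juleka_or, pla_it=hosmepu, smozabro=cig}

Derivation:
// 1. filer etch(p: /pla_it, c: hosmepu) == overwrote
// 2. filer quote(p: /pla_it) == hosmepu
// 3. filer crv(p: /ploprini) == ok
// 4. filer etch(p: /ploprini/sadedo, c: snona) == created
// 5. filer strike(p: /ploprini/sadedo) == ok
// 6. filer strike(p: /ploprini) == ok
// 7. filer etch(p: /geli, c: juleka_or) == created
// 8. filer crv(p: /crastesn) == ok
// 9. arith start(x: -99) == -99
// 10. filer crv(p: /bro) == ok
// 11. arith start(x: -25/2) == -25/2


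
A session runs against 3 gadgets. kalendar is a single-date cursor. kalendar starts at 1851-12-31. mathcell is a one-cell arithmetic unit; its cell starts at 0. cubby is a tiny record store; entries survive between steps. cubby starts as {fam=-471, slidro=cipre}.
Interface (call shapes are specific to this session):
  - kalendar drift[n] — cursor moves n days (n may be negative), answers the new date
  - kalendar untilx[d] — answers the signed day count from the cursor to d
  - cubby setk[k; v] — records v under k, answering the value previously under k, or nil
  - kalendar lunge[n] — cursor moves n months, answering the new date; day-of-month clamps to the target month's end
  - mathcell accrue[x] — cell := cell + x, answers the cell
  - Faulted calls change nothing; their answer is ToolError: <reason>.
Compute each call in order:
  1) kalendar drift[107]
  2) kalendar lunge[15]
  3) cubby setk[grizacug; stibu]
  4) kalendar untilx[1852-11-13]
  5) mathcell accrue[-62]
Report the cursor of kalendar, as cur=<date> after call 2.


CALL kalendar drift[n='107']
RET  1852-04-16
CALL kalendar lunge[n='15']
RET  1853-07-16
CALL cubby setk[k='grizacug'; v='stibu']
RET  nil
CALL kalendar untilx[d='1852-11-13']
RET  -245
CALL mathcell accrue[x='-62']
RET  -62

Answer: cur=1853-07-16


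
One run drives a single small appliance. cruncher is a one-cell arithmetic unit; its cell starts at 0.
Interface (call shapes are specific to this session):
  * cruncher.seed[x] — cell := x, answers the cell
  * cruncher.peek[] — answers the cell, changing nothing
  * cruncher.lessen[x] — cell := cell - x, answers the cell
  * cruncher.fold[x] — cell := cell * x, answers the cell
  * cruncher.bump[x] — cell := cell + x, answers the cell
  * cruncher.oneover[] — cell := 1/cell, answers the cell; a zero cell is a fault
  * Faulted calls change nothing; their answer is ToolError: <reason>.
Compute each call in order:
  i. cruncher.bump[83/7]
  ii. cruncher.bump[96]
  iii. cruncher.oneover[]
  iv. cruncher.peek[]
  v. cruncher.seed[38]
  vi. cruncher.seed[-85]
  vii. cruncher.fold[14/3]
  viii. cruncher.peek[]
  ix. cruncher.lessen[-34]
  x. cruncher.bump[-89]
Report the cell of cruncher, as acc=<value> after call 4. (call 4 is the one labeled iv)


Then cruncher.bump passing x='83/7', and see 83/7.
I use cruncher.bump passing x='96': 755/7.
Next I call cruncher.oneover, giving 7/755.
I run cruncher.peek(), and observe 7/755.
Invoking cruncher.seed passing x='38': 38.
I use cruncher.seed passing x='-85', and get -85.
Invoking cruncher.fold passing x='14/3': -1190/3.
I run cruncher.peek, → -1190/3.
I try cruncher.lessen passing x='-34', and get -1088/3.
I invoke cruncher.bump passing x='-89', giving -1355/3.

Answer: acc=7/755


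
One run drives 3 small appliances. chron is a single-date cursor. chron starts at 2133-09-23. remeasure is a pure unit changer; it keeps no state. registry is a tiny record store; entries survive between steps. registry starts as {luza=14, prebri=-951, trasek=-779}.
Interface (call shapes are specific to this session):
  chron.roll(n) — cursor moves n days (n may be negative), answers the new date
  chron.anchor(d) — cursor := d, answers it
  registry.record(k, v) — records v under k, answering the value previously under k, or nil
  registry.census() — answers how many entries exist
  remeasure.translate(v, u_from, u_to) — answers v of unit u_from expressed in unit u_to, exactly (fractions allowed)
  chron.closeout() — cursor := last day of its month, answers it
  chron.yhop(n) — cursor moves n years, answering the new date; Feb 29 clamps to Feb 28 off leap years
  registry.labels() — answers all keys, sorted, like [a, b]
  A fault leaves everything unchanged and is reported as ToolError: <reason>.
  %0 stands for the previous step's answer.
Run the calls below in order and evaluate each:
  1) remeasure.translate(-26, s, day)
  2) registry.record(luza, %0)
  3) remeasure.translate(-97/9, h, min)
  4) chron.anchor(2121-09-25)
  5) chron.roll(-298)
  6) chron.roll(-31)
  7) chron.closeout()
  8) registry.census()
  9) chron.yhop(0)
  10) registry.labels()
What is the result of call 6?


Answer: 2120-10-31

Derivation:
>>> remeasure.translate -26 s day
:: -13/43200
>>> registry.record luza %0
:: 14
>>> remeasure.translate -97/9 h min
:: -1940/3
>>> chron.anchor 2121-09-25
:: 2121-09-25
>>> chron.roll -298
:: 2120-12-01
>>> chron.roll -31
:: 2120-10-31
>>> chron.closeout
:: 2120-10-31
>>> registry.census
:: 3
>>> chron.yhop 0
:: 2120-10-31
>>> registry.labels
:: [luza, prebri, trasek]


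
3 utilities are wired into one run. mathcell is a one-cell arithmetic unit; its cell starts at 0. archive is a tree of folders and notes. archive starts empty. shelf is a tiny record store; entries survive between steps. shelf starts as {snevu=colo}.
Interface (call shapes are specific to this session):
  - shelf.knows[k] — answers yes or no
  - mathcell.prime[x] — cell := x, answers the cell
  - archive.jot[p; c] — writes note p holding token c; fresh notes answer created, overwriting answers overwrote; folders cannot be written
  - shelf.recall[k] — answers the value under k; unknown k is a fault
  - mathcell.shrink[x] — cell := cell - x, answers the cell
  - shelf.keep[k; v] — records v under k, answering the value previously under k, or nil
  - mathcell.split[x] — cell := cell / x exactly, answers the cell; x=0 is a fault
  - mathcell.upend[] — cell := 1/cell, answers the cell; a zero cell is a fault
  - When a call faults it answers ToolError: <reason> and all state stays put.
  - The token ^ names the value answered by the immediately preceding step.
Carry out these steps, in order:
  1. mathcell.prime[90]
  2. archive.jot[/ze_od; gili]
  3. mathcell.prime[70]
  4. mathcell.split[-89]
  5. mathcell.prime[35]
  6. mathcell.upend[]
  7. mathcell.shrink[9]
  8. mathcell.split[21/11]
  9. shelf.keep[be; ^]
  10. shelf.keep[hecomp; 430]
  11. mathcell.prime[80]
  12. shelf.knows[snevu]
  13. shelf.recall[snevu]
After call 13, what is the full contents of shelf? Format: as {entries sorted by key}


Answer: {be=-3454/735, hecomp=430, snevu=colo}

Derivation:
==> mathcell.prime(90)
<== 90
==> archive.jot(/ze_od, gili)
<== created
==> mathcell.prime(70)
<== 70
==> mathcell.split(-89)
<== -70/89
==> mathcell.prime(35)
<== 35
==> mathcell.upend()
<== 1/35
==> mathcell.shrink(9)
<== -314/35
==> mathcell.split(21/11)
<== -3454/735
==> shelf.keep(be, ^)
<== nil
==> shelf.keep(hecomp, 430)
<== nil
==> mathcell.prime(80)
<== 80
==> shelf.knows(snevu)
<== yes
==> shelf.recall(snevu)
<== colo


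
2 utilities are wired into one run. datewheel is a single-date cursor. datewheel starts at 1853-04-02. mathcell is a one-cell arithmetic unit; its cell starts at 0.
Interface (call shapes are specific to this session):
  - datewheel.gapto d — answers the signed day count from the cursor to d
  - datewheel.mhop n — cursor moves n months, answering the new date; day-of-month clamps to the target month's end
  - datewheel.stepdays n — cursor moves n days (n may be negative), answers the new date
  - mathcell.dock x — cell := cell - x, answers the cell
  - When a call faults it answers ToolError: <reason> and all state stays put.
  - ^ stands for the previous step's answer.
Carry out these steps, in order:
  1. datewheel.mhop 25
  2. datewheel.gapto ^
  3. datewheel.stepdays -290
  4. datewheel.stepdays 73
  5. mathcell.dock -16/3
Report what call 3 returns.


Next I call mhop passing n→25, and see 1855-05-02.
I invoke gapto passing d→^, and see 0.
Now I run stepdays passing n→-290, which returns 1854-07-16.
Using stepdays passing n→73, and see 1854-09-27.
I run dock passing x→-16/3, yielding 16/3.

Answer: 1854-07-16
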